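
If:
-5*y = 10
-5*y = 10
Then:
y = -2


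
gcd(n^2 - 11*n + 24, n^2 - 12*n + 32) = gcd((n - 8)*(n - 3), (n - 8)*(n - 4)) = n - 8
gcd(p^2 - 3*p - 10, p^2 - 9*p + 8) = 1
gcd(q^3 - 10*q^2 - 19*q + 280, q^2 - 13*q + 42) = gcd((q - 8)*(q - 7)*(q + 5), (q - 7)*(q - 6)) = q - 7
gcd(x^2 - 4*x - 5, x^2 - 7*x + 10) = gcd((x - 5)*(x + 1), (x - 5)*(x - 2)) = x - 5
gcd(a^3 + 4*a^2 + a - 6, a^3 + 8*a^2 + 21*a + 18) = a^2 + 5*a + 6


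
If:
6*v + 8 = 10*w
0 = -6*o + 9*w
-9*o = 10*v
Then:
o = 120/181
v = -108/181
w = 80/181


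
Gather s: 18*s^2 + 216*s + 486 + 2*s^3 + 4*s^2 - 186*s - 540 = 2*s^3 + 22*s^2 + 30*s - 54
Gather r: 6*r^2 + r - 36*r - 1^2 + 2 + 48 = 6*r^2 - 35*r + 49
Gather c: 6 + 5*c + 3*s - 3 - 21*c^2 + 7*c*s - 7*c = -21*c^2 + c*(7*s - 2) + 3*s + 3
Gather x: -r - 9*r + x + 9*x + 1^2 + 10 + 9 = -10*r + 10*x + 20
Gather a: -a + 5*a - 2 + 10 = 4*a + 8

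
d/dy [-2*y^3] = -6*y^2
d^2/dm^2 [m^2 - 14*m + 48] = 2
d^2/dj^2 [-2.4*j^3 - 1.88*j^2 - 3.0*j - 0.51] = -14.4*j - 3.76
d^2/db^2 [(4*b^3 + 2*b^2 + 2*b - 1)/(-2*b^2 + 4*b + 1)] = 48*(-4*b^3 - 2*b^2 - 2*b + 1)/(8*b^6 - 48*b^5 + 84*b^4 - 16*b^3 - 42*b^2 - 12*b - 1)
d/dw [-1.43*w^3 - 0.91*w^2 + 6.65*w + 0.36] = -4.29*w^2 - 1.82*w + 6.65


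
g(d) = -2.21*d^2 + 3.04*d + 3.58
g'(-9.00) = 42.82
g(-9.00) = -202.79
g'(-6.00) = 29.56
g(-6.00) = -94.22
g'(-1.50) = 9.67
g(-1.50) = -5.95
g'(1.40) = -3.15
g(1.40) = 3.50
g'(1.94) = -5.53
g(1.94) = 1.16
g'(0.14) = 2.42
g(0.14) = 3.96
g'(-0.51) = 5.29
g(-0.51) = 1.45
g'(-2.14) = 12.50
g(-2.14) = -13.05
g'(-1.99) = 11.84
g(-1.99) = -11.22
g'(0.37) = 1.40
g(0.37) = 4.40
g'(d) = 3.04 - 4.42*d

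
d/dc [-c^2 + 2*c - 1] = 2 - 2*c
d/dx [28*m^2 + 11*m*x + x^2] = 11*m + 2*x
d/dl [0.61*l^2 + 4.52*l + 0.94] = 1.22*l + 4.52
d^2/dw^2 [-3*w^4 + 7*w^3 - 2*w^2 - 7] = -36*w^2 + 42*w - 4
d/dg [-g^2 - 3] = -2*g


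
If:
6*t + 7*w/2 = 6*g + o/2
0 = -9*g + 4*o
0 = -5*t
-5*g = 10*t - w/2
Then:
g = 0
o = 0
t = 0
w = 0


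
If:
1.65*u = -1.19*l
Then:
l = -1.38655462184874*u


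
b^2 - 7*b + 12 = (b - 4)*(b - 3)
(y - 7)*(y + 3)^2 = y^3 - y^2 - 33*y - 63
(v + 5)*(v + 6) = v^2 + 11*v + 30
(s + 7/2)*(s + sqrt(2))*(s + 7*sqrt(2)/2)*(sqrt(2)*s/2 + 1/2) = sqrt(2)*s^4/2 + 7*sqrt(2)*s^3/4 + 5*s^3 + 23*sqrt(2)*s^2/4 + 35*s^2/2 + 7*s/2 + 161*sqrt(2)*s/8 + 49/4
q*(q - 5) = q^2 - 5*q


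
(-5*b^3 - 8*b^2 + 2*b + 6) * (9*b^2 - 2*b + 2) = -45*b^5 - 62*b^4 + 24*b^3 + 34*b^2 - 8*b + 12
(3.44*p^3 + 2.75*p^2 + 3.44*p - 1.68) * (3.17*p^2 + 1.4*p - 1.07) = 10.9048*p^5 + 13.5335*p^4 + 11.074*p^3 - 3.4521*p^2 - 6.0328*p + 1.7976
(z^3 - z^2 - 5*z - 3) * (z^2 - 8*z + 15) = z^5 - 9*z^4 + 18*z^3 + 22*z^2 - 51*z - 45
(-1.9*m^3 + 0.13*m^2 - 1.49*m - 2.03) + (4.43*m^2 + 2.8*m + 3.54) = -1.9*m^3 + 4.56*m^2 + 1.31*m + 1.51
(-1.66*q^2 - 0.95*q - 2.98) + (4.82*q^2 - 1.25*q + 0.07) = 3.16*q^2 - 2.2*q - 2.91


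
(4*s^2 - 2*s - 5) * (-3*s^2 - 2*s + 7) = -12*s^4 - 2*s^3 + 47*s^2 - 4*s - 35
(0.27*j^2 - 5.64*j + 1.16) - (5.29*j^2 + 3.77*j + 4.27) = -5.02*j^2 - 9.41*j - 3.11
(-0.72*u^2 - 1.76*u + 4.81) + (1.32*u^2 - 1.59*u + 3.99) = 0.6*u^2 - 3.35*u + 8.8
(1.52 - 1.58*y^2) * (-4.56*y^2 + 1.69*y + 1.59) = 7.2048*y^4 - 2.6702*y^3 - 9.4434*y^2 + 2.5688*y + 2.4168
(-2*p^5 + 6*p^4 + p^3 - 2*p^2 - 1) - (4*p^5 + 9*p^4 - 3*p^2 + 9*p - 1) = -6*p^5 - 3*p^4 + p^3 + p^2 - 9*p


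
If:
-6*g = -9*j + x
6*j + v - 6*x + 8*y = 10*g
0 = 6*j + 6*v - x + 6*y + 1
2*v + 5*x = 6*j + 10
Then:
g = 37*y/104 - 199/208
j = 87*y/260 - 791/1560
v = 279/520 - 309*y/260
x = 57*y/65 + 153/130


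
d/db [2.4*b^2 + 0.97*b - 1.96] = 4.8*b + 0.97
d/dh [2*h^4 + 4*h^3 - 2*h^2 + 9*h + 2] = 8*h^3 + 12*h^2 - 4*h + 9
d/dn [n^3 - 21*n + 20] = 3*n^2 - 21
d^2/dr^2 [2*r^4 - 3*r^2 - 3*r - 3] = 24*r^2 - 6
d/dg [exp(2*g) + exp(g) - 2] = (2*exp(g) + 1)*exp(g)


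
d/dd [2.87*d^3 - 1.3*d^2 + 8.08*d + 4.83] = 8.61*d^2 - 2.6*d + 8.08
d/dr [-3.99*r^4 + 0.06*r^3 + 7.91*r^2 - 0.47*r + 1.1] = -15.96*r^3 + 0.18*r^2 + 15.82*r - 0.47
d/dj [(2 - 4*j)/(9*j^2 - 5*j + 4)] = 6*(6*j^2 - 6*j - 1)/(81*j^4 - 90*j^3 + 97*j^2 - 40*j + 16)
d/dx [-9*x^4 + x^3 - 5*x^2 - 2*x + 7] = -36*x^3 + 3*x^2 - 10*x - 2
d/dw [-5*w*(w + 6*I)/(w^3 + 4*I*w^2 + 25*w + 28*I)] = 5*(w^4 + 12*I*w^3 - 49*w^2 - 56*I*w + 168)/(w^6 + 8*I*w^5 + 34*w^4 + 256*I*w^3 + 401*w^2 + 1400*I*w - 784)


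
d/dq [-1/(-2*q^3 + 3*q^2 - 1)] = 6*q*(1 - q)/(2*q^3 - 3*q^2 + 1)^2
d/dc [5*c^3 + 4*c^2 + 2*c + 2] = 15*c^2 + 8*c + 2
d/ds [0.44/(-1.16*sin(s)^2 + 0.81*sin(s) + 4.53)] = (1.0208*sin(s) - 0.3564)*cos(s)/(-1.16*sin(s)^2 + 0.81*sin(s) + 4.53)^2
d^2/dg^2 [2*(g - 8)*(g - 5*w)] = 4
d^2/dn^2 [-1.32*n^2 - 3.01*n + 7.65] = -2.64000000000000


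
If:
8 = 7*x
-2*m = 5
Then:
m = -5/2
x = 8/7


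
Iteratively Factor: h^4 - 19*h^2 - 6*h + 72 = (h + 3)*(h^3 - 3*h^2 - 10*h + 24) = (h + 3)^2*(h^2 - 6*h + 8) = (h - 2)*(h + 3)^2*(h - 4)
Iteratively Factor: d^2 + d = (d)*(d + 1)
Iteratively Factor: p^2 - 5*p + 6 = (p - 3)*(p - 2)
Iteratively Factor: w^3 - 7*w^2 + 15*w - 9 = (w - 3)*(w^2 - 4*w + 3) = (w - 3)^2*(w - 1)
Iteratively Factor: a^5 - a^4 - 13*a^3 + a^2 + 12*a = (a - 1)*(a^4 - 13*a^2 - 12*a) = a*(a - 1)*(a^3 - 13*a - 12) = a*(a - 1)*(a + 3)*(a^2 - 3*a - 4) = a*(a - 4)*(a - 1)*(a + 3)*(a + 1)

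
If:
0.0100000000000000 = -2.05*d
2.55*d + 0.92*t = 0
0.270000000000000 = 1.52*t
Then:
No Solution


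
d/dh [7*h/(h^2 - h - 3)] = -7*h^2/(-h^2 + h + 3)^2 - 21/(-h^2 + h + 3)^2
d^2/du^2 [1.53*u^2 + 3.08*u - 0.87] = 3.06000000000000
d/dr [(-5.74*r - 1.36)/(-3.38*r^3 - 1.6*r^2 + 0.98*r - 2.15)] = (-38.8024*r^3 - 22.9744*r^2 - 4.352*r + 13.6738)/(11.4244*r^6 + 10.816*r^5 - 4.0648*r^4 + 11.398*r^3 + 7.8404*r^2 - 4.214*r + 4.6225)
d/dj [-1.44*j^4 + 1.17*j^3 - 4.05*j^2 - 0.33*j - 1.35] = -5.76*j^3 + 3.51*j^2 - 8.1*j - 0.33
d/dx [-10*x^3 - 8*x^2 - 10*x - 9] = -30*x^2 - 16*x - 10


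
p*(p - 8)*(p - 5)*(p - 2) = p^4 - 15*p^3 + 66*p^2 - 80*p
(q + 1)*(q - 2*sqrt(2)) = q^2 - 2*sqrt(2)*q + q - 2*sqrt(2)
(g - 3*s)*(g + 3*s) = g^2 - 9*s^2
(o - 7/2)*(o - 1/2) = o^2 - 4*o + 7/4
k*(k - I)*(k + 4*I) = k^3 + 3*I*k^2 + 4*k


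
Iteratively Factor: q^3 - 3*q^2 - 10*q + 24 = (q - 4)*(q^2 + q - 6) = (q - 4)*(q + 3)*(q - 2)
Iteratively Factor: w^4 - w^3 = (w)*(w^3 - w^2) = w*(w - 1)*(w^2) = w^2*(w - 1)*(w)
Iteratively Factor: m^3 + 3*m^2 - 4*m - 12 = (m + 3)*(m^2 - 4) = (m - 2)*(m + 3)*(m + 2)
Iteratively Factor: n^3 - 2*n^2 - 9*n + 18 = (n - 2)*(n^2 - 9) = (n - 3)*(n - 2)*(n + 3)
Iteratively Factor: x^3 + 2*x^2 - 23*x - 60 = (x - 5)*(x^2 + 7*x + 12) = (x - 5)*(x + 4)*(x + 3)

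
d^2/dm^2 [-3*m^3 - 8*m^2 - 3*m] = -18*m - 16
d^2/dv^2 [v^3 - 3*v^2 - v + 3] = 6*v - 6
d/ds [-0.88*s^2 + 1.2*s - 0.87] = 1.2 - 1.76*s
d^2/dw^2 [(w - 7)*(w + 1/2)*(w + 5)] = 6*w - 3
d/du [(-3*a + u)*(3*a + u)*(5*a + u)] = -9*a^2 + 10*a*u + 3*u^2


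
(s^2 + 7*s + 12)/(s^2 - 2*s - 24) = (s + 3)/(s - 6)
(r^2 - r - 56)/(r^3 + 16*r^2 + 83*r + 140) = (r - 8)/(r^2 + 9*r + 20)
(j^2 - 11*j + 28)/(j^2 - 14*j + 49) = (j - 4)/(j - 7)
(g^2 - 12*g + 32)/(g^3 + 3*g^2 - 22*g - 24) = (g - 8)/(g^2 + 7*g + 6)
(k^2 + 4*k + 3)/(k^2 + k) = (k + 3)/k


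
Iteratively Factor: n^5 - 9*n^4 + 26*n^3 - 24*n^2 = (n)*(n^4 - 9*n^3 + 26*n^2 - 24*n) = n*(n - 2)*(n^3 - 7*n^2 + 12*n) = n^2*(n - 2)*(n^2 - 7*n + 12) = n^2*(n - 3)*(n - 2)*(n - 4)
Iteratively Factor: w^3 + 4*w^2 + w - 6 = (w + 2)*(w^2 + 2*w - 3) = (w - 1)*(w + 2)*(w + 3)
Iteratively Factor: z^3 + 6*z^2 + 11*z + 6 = (z + 3)*(z^2 + 3*z + 2) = (z + 2)*(z + 3)*(z + 1)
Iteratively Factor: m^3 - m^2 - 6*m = (m - 3)*(m^2 + 2*m) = (m - 3)*(m + 2)*(m)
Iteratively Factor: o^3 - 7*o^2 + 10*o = (o - 5)*(o^2 - 2*o) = o*(o - 5)*(o - 2)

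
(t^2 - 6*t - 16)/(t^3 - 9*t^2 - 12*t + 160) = (t + 2)/(t^2 - t - 20)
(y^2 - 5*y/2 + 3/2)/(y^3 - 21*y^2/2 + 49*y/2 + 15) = (2*y^2 - 5*y + 3)/(2*y^3 - 21*y^2 + 49*y + 30)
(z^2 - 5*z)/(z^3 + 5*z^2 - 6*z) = (z - 5)/(z^2 + 5*z - 6)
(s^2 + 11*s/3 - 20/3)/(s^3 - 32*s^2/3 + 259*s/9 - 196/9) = 3*(s + 5)/(3*s^2 - 28*s + 49)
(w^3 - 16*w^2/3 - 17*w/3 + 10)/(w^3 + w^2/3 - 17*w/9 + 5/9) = 3*(w - 6)/(3*w - 1)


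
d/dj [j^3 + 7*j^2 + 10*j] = 3*j^2 + 14*j + 10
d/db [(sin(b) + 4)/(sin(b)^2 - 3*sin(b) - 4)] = (-8*sin(b) + cos(b)^2 + 7)*cos(b)/((sin(b) - 4)^2*(sin(b) + 1)^2)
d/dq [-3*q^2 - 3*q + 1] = -6*q - 3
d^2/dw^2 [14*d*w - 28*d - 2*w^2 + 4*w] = -4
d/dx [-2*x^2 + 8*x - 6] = 8 - 4*x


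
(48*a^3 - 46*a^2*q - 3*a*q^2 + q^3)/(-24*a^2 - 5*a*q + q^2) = (-6*a^2 + 5*a*q + q^2)/(3*a + q)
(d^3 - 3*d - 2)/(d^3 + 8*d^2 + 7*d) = (d^2 - d - 2)/(d*(d + 7))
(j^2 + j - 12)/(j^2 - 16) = (j - 3)/(j - 4)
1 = 1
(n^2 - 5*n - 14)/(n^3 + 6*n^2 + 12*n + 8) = (n - 7)/(n^2 + 4*n + 4)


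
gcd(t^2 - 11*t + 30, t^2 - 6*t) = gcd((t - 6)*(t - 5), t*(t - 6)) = t - 6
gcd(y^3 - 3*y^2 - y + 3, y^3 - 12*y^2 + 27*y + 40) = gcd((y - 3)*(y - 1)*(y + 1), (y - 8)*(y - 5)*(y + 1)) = y + 1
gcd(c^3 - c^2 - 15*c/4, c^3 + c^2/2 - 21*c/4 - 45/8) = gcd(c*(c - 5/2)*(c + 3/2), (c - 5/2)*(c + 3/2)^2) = c^2 - c - 15/4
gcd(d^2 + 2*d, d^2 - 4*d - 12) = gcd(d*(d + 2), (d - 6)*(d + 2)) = d + 2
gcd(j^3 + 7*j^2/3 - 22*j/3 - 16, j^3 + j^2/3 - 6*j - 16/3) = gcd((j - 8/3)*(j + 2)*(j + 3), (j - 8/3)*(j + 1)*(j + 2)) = j^2 - 2*j/3 - 16/3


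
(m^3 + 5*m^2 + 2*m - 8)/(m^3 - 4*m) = (m^2 + 3*m - 4)/(m*(m - 2))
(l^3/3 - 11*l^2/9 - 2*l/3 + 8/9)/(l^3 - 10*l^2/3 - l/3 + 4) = (3*l^2 - 14*l + 8)/(3*(3*l^2 - 13*l + 12))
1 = 1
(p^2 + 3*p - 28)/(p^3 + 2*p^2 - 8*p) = (p^2 + 3*p - 28)/(p*(p^2 + 2*p - 8))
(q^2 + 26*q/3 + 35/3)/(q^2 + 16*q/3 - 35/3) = (3*q + 5)/(3*q - 5)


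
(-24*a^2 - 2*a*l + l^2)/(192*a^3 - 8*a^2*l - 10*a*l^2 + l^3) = -1/(8*a - l)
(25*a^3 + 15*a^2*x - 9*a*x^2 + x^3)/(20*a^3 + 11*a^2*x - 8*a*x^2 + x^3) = (-5*a + x)/(-4*a + x)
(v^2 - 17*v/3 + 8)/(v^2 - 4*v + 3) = (v - 8/3)/(v - 1)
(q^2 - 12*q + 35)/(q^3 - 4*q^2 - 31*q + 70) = (q - 5)/(q^2 + 3*q - 10)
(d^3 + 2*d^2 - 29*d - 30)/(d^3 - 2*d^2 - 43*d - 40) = (d^2 + d - 30)/(d^2 - 3*d - 40)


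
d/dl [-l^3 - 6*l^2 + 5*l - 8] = -3*l^2 - 12*l + 5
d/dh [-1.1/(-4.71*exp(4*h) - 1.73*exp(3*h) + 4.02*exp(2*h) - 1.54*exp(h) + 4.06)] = (-20.724*exp(3*h) - 5.709*exp(2*h) + 8.844*exp(h) - 1.694)*exp(h)/(4.71*exp(4*h) + 1.73*exp(3*h) - 4.02*exp(2*h) + 1.54*exp(h) - 4.06)^2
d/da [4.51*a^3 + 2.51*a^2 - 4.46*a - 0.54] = 13.53*a^2 + 5.02*a - 4.46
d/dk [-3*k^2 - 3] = -6*k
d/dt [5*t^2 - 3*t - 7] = 10*t - 3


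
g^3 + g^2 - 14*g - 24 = (g - 4)*(g + 2)*(g + 3)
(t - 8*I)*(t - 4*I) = t^2 - 12*I*t - 32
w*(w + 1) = w^2 + w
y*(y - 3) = y^2 - 3*y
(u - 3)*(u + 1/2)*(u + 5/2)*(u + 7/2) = u^4 + 7*u^3/2 - 31*u^2/4 - 247*u/8 - 105/8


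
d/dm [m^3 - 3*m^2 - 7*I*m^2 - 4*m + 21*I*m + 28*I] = 3*m^2 - 6*m - 14*I*m - 4 + 21*I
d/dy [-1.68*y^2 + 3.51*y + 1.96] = 3.51 - 3.36*y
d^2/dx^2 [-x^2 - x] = -2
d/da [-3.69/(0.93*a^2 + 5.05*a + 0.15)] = (6.8634*a + 18.6345)/(0.93*a^2 + 5.05*a + 0.15)^2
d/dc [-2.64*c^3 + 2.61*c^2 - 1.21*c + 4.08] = -7.92*c^2 + 5.22*c - 1.21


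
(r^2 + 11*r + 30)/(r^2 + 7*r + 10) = (r + 6)/(r + 2)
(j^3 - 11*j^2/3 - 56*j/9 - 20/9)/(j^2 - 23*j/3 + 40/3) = (9*j^2 + 12*j + 4)/(3*(3*j - 8))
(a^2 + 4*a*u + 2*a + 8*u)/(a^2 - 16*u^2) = (-a - 2)/(-a + 4*u)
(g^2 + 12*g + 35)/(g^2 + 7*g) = (g + 5)/g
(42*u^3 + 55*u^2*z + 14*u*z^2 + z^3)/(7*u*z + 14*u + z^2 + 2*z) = (6*u^2 + 7*u*z + z^2)/(z + 2)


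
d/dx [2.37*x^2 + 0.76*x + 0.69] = 4.74*x + 0.76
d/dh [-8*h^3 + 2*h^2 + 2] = 4*h*(1 - 6*h)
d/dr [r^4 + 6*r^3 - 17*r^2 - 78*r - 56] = 4*r^3 + 18*r^2 - 34*r - 78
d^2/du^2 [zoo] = 0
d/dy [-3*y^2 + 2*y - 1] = 2 - 6*y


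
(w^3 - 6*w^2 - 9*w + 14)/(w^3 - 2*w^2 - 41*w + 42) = (w + 2)/(w + 6)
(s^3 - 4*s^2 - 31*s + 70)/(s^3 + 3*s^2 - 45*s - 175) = (s - 2)/(s + 5)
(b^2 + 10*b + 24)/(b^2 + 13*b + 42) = (b + 4)/(b + 7)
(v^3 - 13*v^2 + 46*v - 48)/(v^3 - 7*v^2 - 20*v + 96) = (v - 2)/(v + 4)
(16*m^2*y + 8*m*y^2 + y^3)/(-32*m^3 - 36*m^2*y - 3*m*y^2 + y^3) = y*(4*m + y)/(-8*m^2 - 7*m*y + y^2)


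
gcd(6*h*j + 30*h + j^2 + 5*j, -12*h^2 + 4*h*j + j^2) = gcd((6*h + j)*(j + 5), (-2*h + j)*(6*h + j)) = 6*h + j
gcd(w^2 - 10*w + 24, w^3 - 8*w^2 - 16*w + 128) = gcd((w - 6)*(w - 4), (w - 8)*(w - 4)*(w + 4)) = w - 4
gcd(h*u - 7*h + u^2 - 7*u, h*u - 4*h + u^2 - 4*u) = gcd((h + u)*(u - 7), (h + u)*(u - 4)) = h + u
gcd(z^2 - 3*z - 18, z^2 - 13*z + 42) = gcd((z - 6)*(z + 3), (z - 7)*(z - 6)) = z - 6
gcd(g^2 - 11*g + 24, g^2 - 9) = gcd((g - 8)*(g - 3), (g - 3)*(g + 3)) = g - 3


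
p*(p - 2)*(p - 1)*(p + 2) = p^4 - p^3 - 4*p^2 + 4*p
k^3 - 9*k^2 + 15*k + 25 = (k - 5)^2*(k + 1)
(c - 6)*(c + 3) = c^2 - 3*c - 18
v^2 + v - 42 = (v - 6)*(v + 7)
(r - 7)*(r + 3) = r^2 - 4*r - 21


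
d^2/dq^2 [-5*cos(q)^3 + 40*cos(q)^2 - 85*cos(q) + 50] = 355*cos(q)/4 - 80*cos(2*q) + 45*cos(3*q)/4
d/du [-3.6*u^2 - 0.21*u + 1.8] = -7.2*u - 0.21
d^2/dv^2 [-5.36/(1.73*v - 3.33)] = -32.083888/(1.73*v - 3.33)^3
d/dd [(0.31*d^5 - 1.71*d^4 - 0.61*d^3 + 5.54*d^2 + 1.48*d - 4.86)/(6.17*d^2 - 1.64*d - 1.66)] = (5.7381*d^6 - 23.135*d^5 + 2.0765*d^4 + 13.3552*d^3 - 15.1794*d^2 + 41.5796*d - 10.4272)/(38.0689*d^4 - 20.2376*d^3 - 17.7948*d^2 + 5.4448*d + 2.7556)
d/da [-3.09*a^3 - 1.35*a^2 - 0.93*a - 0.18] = -9.27*a^2 - 2.7*a - 0.93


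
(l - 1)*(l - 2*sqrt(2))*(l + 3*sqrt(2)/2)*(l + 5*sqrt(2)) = l^4 - l^3 + 9*sqrt(2)*l^3/2 - 11*l^2 - 9*sqrt(2)*l^2/2 - 30*sqrt(2)*l + 11*l + 30*sqrt(2)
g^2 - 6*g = g*(g - 6)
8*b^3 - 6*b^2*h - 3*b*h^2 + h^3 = (-4*b + h)*(-b + h)*(2*b + h)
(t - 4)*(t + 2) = t^2 - 2*t - 8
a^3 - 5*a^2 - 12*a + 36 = (a - 6)*(a - 2)*(a + 3)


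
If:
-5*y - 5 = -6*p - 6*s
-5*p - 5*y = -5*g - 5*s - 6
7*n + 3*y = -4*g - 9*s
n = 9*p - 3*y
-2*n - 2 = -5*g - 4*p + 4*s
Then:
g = 141/1085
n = -14913/2170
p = 4639/6510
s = 24811/6510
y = 31/7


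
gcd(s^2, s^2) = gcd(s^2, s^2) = s^2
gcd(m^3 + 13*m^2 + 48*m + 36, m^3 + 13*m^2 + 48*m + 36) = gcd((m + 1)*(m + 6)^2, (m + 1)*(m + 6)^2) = m^3 + 13*m^2 + 48*m + 36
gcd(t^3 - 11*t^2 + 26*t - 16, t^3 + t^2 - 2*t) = t - 1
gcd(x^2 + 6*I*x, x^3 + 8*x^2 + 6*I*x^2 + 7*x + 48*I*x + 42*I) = x + 6*I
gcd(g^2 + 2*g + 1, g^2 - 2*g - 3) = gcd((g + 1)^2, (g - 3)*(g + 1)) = g + 1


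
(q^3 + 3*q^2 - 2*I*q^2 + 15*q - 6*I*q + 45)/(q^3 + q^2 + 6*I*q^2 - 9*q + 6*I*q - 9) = (q^2 + q*(3 - 5*I) - 15*I)/(q^2 + q*(1 + 3*I) + 3*I)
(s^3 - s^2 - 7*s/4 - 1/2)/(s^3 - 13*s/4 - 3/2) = (2*s + 1)/(2*s + 3)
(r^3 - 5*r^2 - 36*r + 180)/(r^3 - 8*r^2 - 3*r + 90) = (r + 6)/(r + 3)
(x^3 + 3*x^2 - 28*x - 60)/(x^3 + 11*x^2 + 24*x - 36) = (x^2 - 3*x - 10)/(x^2 + 5*x - 6)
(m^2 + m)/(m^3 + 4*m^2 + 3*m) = 1/(m + 3)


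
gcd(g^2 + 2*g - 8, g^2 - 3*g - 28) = g + 4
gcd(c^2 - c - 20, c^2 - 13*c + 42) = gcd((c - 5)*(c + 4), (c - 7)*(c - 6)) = 1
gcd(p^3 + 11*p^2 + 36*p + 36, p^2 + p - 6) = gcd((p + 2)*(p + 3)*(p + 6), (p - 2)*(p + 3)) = p + 3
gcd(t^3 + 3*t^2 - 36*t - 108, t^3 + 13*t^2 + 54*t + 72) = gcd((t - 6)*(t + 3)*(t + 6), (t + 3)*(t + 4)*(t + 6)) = t^2 + 9*t + 18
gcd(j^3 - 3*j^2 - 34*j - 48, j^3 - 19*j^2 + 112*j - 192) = j - 8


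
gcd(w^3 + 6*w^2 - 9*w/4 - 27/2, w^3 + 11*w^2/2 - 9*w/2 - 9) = w^2 + 9*w/2 - 9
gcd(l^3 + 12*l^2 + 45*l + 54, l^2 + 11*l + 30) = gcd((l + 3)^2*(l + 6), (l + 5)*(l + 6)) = l + 6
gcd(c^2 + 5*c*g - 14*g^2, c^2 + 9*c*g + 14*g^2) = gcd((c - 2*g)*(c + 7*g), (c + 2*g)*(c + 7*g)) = c + 7*g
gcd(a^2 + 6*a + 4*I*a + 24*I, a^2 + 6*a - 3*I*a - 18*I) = a + 6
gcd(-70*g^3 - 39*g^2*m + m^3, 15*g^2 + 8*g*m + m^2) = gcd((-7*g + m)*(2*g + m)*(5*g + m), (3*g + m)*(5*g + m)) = 5*g + m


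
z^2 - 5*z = z*(z - 5)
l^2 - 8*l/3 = l*(l - 8/3)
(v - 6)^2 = v^2 - 12*v + 36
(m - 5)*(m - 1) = m^2 - 6*m + 5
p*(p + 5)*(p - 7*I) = p^3 + 5*p^2 - 7*I*p^2 - 35*I*p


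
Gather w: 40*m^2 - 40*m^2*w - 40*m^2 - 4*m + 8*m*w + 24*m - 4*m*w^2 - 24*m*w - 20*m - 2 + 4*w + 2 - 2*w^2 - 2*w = w^2*(-4*m - 2) + w*(-40*m^2 - 16*m + 2)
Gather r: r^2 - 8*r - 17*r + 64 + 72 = r^2 - 25*r + 136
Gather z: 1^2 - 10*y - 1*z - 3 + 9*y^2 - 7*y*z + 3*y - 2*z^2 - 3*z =9*y^2 - 7*y - 2*z^2 + z*(-7*y - 4) - 2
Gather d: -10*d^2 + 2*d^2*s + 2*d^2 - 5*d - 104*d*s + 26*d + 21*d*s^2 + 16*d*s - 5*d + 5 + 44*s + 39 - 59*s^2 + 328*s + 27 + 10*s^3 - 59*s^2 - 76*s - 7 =d^2*(2*s - 8) + d*(21*s^2 - 88*s + 16) + 10*s^3 - 118*s^2 + 296*s + 64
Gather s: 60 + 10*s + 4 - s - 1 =9*s + 63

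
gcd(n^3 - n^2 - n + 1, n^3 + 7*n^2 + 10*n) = 1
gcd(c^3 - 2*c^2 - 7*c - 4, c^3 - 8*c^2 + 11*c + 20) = c^2 - 3*c - 4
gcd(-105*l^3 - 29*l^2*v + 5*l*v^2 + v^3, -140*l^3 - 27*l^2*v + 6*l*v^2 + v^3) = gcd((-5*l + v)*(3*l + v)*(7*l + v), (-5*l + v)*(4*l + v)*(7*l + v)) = -35*l^2 + 2*l*v + v^2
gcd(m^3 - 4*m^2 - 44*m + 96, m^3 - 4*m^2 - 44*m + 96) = m^3 - 4*m^2 - 44*m + 96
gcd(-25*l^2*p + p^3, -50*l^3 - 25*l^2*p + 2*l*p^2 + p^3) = -25*l^2 + p^2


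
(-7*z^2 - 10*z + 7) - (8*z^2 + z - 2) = -15*z^2 - 11*z + 9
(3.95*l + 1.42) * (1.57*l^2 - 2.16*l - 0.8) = 6.2015*l^3 - 6.3026*l^2 - 6.2272*l - 1.136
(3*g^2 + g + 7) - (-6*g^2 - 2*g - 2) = 9*g^2 + 3*g + 9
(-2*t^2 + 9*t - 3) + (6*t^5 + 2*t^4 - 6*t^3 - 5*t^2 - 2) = 6*t^5 + 2*t^4 - 6*t^3 - 7*t^2 + 9*t - 5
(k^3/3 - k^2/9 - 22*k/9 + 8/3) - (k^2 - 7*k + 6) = k^3/3 - 10*k^2/9 + 41*k/9 - 10/3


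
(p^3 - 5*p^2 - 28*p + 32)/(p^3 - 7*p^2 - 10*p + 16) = (p + 4)/(p + 2)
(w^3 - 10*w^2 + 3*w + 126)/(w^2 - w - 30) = (w^2 - 4*w - 21)/(w + 5)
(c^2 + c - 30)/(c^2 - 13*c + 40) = (c + 6)/(c - 8)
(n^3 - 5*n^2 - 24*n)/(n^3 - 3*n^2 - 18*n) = (n - 8)/(n - 6)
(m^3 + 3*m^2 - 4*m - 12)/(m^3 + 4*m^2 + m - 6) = (m - 2)/(m - 1)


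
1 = 1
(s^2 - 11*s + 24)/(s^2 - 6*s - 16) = (s - 3)/(s + 2)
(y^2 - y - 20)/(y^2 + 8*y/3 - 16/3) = 3*(y - 5)/(3*y - 4)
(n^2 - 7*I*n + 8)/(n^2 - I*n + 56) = (n + I)/(n + 7*I)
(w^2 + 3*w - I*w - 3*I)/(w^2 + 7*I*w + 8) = (w + 3)/(w + 8*I)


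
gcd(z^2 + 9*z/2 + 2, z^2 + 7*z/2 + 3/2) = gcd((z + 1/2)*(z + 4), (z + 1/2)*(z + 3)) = z + 1/2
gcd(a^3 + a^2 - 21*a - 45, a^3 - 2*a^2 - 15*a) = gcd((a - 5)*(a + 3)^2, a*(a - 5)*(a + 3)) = a^2 - 2*a - 15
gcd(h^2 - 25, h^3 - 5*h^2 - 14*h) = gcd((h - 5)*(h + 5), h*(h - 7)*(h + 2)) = 1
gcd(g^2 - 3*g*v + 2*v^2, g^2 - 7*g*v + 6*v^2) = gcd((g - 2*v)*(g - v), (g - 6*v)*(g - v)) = -g + v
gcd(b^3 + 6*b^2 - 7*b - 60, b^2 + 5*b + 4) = b + 4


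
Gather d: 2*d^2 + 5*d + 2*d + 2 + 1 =2*d^2 + 7*d + 3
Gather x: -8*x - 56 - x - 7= -9*x - 63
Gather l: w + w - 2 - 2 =2*w - 4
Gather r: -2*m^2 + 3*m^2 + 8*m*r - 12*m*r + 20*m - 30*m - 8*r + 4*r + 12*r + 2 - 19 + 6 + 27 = m^2 - 10*m + r*(8 - 4*m) + 16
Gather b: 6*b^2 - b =6*b^2 - b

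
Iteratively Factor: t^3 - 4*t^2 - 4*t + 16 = (t + 2)*(t^2 - 6*t + 8) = (t - 2)*(t + 2)*(t - 4)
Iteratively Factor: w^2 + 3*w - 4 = (w + 4)*(w - 1)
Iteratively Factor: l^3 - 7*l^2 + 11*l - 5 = (l - 1)*(l^2 - 6*l + 5) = (l - 1)^2*(l - 5)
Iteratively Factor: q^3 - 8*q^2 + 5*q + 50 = (q - 5)*(q^2 - 3*q - 10) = (q - 5)*(q + 2)*(q - 5)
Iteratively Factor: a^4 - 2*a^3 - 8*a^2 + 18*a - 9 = (a - 1)*(a^3 - a^2 - 9*a + 9) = (a - 3)*(a - 1)*(a^2 + 2*a - 3) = (a - 3)*(a - 1)^2*(a + 3)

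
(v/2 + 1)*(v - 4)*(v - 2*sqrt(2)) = v^3/2 - sqrt(2)*v^2 - v^2 - 4*v + 2*sqrt(2)*v + 8*sqrt(2)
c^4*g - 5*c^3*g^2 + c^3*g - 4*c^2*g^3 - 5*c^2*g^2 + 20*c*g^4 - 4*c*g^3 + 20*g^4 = (c - 5*g)*(c - 2*g)*(c + 2*g)*(c*g + g)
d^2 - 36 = (d - 6)*(d + 6)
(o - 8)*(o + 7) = o^2 - o - 56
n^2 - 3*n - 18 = (n - 6)*(n + 3)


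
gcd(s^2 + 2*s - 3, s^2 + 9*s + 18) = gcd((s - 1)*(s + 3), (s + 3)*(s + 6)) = s + 3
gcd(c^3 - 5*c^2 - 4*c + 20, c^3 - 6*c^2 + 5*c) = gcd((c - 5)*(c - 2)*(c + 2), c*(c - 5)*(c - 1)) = c - 5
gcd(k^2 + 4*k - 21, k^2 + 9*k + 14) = k + 7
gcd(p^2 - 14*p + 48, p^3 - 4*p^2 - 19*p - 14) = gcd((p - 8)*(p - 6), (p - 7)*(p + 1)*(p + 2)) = 1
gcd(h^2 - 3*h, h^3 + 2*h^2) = h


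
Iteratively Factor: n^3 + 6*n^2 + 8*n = (n)*(n^2 + 6*n + 8) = n*(n + 4)*(n + 2)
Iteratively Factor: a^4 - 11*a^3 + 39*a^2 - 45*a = (a - 5)*(a^3 - 6*a^2 + 9*a) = (a - 5)*(a - 3)*(a^2 - 3*a) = a*(a - 5)*(a - 3)*(a - 3)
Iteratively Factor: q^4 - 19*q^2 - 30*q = (q)*(q^3 - 19*q - 30) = q*(q + 3)*(q^2 - 3*q - 10) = q*(q + 2)*(q + 3)*(q - 5)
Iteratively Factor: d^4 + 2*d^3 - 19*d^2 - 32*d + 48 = (d - 1)*(d^3 + 3*d^2 - 16*d - 48) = (d - 4)*(d - 1)*(d^2 + 7*d + 12) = (d - 4)*(d - 1)*(d + 3)*(d + 4)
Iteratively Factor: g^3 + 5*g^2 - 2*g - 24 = (g + 3)*(g^2 + 2*g - 8) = (g + 3)*(g + 4)*(g - 2)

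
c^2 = c^2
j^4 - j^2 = j^2*(j - 1)*(j + 1)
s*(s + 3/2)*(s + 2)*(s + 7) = s^4 + 21*s^3/2 + 55*s^2/2 + 21*s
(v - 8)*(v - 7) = v^2 - 15*v + 56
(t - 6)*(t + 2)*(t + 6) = t^3 + 2*t^2 - 36*t - 72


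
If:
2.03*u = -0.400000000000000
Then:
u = -0.20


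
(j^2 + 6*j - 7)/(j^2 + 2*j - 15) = (j^2 + 6*j - 7)/(j^2 + 2*j - 15)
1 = 1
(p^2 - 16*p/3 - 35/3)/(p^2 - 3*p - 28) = (p + 5/3)/(p + 4)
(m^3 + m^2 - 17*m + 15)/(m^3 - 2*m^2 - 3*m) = (m^2 + 4*m - 5)/(m*(m + 1))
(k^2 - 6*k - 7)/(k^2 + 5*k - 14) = (k^2 - 6*k - 7)/(k^2 + 5*k - 14)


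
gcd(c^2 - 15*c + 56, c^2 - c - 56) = c - 8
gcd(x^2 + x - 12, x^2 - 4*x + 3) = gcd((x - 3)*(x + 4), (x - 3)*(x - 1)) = x - 3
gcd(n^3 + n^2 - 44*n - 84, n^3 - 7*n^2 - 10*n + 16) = n + 2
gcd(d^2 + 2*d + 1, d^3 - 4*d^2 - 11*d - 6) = d^2 + 2*d + 1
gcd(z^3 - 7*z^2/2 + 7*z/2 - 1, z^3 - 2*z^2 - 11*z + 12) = z - 1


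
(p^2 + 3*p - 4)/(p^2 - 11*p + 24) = (p^2 + 3*p - 4)/(p^2 - 11*p + 24)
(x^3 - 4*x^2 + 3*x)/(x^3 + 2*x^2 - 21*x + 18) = x/(x + 6)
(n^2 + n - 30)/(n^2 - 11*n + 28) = (n^2 + n - 30)/(n^2 - 11*n + 28)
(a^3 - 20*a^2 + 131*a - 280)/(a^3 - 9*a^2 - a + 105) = (a - 8)/(a + 3)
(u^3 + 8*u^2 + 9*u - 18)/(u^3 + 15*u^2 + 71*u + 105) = (u^2 + 5*u - 6)/(u^2 + 12*u + 35)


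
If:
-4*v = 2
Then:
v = -1/2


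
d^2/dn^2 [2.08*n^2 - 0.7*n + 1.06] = 4.16000000000000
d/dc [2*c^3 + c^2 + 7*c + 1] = 6*c^2 + 2*c + 7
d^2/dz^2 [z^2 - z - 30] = 2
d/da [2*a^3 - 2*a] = 6*a^2 - 2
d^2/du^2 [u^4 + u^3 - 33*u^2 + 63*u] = 12*u^2 + 6*u - 66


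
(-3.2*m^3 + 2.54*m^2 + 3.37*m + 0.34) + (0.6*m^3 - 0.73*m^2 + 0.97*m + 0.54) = -2.6*m^3 + 1.81*m^2 + 4.34*m + 0.88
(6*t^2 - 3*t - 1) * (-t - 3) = -6*t^3 - 15*t^2 + 10*t + 3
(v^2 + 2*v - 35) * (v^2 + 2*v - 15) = v^4 + 4*v^3 - 46*v^2 - 100*v + 525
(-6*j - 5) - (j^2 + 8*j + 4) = -j^2 - 14*j - 9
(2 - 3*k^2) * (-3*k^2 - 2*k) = 9*k^4 + 6*k^3 - 6*k^2 - 4*k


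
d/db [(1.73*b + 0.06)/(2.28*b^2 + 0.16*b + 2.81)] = (-3.9444*b^2 - 0.2736*b + 4.8517)/(5.1984*b^4 + 0.7296*b^3 + 12.8392*b^2 + 0.8992*b + 7.8961)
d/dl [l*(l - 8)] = 2*l - 8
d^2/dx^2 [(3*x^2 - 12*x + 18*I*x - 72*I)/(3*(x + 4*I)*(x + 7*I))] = (x^3*(-8 - 10*I) + x^2*(168 - 144*I) + x*(912 + 1008*I) - 2128 + 2000*I)/(x^6 + 33*I*x^5 - 447*x^4 - 3179*I*x^3 + 12516*x^2 + 25872*I*x - 21952)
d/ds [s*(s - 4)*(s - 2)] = 3*s^2 - 12*s + 8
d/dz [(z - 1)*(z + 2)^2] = 3*z*(z + 2)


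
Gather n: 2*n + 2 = 2*n + 2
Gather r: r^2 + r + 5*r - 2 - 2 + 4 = r^2 + 6*r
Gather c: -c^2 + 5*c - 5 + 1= -c^2 + 5*c - 4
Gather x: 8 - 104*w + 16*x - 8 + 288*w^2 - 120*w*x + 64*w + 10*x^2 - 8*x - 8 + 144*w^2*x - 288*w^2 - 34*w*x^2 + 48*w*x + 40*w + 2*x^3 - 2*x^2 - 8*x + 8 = 2*x^3 + x^2*(8 - 34*w) + x*(144*w^2 - 72*w)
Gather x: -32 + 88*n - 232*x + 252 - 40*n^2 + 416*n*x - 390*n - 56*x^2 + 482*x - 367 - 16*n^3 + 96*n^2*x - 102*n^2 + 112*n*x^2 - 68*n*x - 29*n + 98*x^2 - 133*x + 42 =-16*n^3 - 142*n^2 - 331*n + x^2*(112*n + 42) + x*(96*n^2 + 348*n + 117) - 105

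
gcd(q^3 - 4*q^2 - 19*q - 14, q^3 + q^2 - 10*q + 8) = 1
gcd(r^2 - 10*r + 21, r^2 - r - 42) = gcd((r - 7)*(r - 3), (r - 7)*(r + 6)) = r - 7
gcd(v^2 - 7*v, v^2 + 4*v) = v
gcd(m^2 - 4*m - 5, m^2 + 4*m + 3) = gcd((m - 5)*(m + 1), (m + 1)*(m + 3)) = m + 1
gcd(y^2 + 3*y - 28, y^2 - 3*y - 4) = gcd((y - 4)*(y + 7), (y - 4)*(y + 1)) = y - 4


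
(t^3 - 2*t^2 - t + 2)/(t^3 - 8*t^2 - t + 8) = (t - 2)/(t - 8)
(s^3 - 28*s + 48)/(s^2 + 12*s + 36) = (s^2 - 6*s + 8)/(s + 6)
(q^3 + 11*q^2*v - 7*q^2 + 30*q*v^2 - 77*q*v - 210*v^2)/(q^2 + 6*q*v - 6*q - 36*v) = (q^2 + 5*q*v - 7*q - 35*v)/(q - 6)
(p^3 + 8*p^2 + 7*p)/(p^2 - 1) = p*(p + 7)/(p - 1)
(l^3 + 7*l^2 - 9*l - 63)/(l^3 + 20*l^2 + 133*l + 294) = (l^2 - 9)/(l^2 + 13*l + 42)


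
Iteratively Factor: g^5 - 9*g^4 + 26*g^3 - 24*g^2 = (g - 2)*(g^4 - 7*g^3 + 12*g^2) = g*(g - 2)*(g^3 - 7*g^2 + 12*g) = g*(g - 4)*(g - 2)*(g^2 - 3*g) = g^2*(g - 4)*(g - 2)*(g - 3)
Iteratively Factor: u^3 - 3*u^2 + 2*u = (u)*(u^2 - 3*u + 2) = u*(u - 2)*(u - 1)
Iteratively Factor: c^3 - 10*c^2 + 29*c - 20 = (c - 1)*(c^2 - 9*c + 20) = (c - 4)*(c - 1)*(c - 5)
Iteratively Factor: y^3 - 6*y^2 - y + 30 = (y + 2)*(y^2 - 8*y + 15) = (y - 3)*(y + 2)*(y - 5)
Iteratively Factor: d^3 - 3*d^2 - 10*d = (d + 2)*(d^2 - 5*d) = (d - 5)*(d + 2)*(d)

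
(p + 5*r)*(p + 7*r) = p^2 + 12*p*r + 35*r^2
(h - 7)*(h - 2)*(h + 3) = h^3 - 6*h^2 - 13*h + 42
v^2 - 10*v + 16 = (v - 8)*(v - 2)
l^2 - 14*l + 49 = (l - 7)^2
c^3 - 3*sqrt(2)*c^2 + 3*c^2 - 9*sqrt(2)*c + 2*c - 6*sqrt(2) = (c + 1)*(c + 2)*(c - 3*sqrt(2))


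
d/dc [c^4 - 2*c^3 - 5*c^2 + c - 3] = 4*c^3 - 6*c^2 - 10*c + 1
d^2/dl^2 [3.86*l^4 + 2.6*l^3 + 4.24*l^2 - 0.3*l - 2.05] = 46.32*l^2 + 15.6*l + 8.48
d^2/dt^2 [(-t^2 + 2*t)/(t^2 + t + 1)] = 6*(t^3 + t^2 - 2*t - 1)/(t^6 + 3*t^5 + 6*t^4 + 7*t^3 + 6*t^2 + 3*t + 1)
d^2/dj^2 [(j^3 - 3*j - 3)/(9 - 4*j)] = 2*(-16*j^3 + 108*j^2 - 243*j + 156)/(64*j^3 - 432*j^2 + 972*j - 729)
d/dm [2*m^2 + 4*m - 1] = 4*m + 4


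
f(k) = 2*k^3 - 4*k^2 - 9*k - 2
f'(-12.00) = 951.00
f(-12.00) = -3926.00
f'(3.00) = 21.00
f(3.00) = -11.00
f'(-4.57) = 152.87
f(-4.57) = -235.30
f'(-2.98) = 68.12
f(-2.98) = -63.63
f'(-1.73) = 22.80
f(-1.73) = -8.76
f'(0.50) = -11.50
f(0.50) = -7.25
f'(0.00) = -9.00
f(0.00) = -2.00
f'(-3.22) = 78.97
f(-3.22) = -81.27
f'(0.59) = -11.63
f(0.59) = -8.29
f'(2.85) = 16.94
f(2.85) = -13.84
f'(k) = 6*k^2 - 8*k - 9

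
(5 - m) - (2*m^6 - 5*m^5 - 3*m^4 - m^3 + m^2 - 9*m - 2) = -2*m^6 + 5*m^5 + 3*m^4 + m^3 - m^2 + 8*m + 7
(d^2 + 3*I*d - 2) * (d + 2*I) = d^3 + 5*I*d^2 - 8*d - 4*I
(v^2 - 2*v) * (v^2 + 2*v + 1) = v^4 - 3*v^2 - 2*v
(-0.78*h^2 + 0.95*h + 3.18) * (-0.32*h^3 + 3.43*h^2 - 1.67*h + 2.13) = 0.2496*h^5 - 2.9794*h^4 + 3.5435*h^3 + 7.6595*h^2 - 3.2871*h + 6.7734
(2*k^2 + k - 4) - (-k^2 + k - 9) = 3*k^2 + 5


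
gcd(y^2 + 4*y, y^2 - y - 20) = y + 4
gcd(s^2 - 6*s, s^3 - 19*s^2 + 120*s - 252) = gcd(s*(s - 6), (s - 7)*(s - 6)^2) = s - 6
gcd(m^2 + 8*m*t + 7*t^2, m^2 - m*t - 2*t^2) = m + t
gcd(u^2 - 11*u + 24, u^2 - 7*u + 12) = u - 3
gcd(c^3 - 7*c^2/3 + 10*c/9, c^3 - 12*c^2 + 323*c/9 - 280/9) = c - 5/3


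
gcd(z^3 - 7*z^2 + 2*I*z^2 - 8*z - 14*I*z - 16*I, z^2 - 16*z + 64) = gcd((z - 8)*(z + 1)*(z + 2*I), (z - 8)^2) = z - 8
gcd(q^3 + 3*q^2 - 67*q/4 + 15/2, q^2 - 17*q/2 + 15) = q - 5/2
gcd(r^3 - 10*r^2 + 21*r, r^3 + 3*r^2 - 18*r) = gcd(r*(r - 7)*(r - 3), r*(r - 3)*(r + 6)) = r^2 - 3*r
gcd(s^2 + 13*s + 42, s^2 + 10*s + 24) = s + 6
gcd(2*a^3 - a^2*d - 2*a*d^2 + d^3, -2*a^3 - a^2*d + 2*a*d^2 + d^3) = a^2 - d^2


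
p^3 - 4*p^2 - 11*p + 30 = (p - 5)*(p - 2)*(p + 3)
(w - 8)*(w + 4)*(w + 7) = w^3 + 3*w^2 - 60*w - 224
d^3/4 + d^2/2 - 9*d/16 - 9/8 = (d/4 + 1/2)*(d - 3/2)*(d + 3/2)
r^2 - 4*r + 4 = (r - 2)^2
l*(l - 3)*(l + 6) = l^3 + 3*l^2 - 18*l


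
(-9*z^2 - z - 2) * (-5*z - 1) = 45*z^3 + 14*z^2 + 11*z + 2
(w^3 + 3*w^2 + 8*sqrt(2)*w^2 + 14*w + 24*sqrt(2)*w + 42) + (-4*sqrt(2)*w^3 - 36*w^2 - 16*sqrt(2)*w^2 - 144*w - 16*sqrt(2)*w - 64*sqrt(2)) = -4*sqrt(2)*w^3 + w^3 - 33*w^2 - 8*sqrt(2)*w^2 - 130*w + 8*sqrt(2)*w - 64*sqrt(2) + 42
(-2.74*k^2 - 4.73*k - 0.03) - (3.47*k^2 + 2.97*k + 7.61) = -6.21*k^2 - 7.7*k - 7.64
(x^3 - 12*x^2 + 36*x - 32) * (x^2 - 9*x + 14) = x^5 - 21*x^4 + 158*x^3 - 524*x^2 + 792*x - 448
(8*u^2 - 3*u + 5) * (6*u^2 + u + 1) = 48*u^4 - 10*u^3 + 35*u^2 + 2*u + 5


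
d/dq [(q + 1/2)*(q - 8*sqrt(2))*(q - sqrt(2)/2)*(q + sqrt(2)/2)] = 4*q^3 - 24*sqrt(2)*q^2 + 3*q^2/2 - 8*sqrt(2)*q - q - 1/4 + 4*sqrt(2)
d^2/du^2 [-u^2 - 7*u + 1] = -2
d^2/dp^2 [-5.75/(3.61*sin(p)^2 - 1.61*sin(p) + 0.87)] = (299.7383*sin(p)^4 - 100.258725*sin(p)^3 - 506.938975*sin(p)^2 + 208.571475*sin(p) + 6.3089)/(3.61*sin(p)^2 - 1.61*sin(p) + 0.87)^3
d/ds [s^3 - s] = 3*s^2 - 1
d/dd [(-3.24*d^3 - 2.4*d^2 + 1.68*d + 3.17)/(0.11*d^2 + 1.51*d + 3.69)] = (-0.3564*d^4 - 9.7848*d^3 - 39.6756*d^2 - 18.4094*d + 1.4125)/(0.0121*d^4 + 0.3322*d^3 + 3.0919*d^2 + 11.1438*d + 13.6161)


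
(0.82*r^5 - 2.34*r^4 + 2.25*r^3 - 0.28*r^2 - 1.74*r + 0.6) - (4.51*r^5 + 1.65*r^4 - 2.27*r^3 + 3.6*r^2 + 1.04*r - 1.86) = -3.69*r^5 - 3.99*r^4 + 4.52*r^3 - 3.88*r^2 - 2.78*r + 2.46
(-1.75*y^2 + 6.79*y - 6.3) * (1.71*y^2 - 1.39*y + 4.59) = -2.9925*y^4 + 14.0434*y^3 - 28.2436*y^2 + 39.9231*y - 28.917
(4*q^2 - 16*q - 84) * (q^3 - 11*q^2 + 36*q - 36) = 4*q^5 - 60*q^4 + 236*q^3 + 204*q^2 - 2448*q + 3024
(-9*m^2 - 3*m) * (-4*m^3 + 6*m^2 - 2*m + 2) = 36*m^5 - 42*m^4 - 12*m^2 - 6*m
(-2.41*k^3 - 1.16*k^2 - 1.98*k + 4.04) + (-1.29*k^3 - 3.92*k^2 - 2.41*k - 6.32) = -3.7*k^3 - 5.08*k^2 - 4.39*k - 2.28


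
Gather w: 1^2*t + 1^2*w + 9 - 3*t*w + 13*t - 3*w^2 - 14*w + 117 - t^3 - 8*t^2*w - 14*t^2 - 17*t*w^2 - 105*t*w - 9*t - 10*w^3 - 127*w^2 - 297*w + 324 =-t^3 - 14*t^2 + 5*t - 10*w^3 + w^2*(-17*t - 130) + w*(-8*t^2 - 108*t - 310) + 450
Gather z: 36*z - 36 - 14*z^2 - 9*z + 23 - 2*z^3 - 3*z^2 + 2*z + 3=-2*z^3 - 17*z^2 + 29*z - 10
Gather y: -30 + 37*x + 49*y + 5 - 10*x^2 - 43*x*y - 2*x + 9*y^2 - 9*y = -10*x^2 + 35*x + 9*y^2 + y*(40 - 43*x) - 25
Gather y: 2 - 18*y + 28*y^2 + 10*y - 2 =28*y^2 - 8*y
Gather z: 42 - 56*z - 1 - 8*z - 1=40 - 64*z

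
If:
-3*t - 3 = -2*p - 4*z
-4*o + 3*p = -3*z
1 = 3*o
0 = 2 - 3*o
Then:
No Solution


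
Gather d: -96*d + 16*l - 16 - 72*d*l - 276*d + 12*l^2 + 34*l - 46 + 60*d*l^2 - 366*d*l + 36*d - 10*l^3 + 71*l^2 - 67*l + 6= d*(60*l^2 - 438*l - 336) - 10*l^3 + 83*l^2 - 17*l - 56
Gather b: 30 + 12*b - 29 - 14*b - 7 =-2*b - 6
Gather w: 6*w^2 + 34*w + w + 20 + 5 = 6*w^2 + 35*w + 25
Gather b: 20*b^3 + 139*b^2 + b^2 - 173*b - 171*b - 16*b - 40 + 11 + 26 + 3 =20*b^3 + 140*b^2 - 360*b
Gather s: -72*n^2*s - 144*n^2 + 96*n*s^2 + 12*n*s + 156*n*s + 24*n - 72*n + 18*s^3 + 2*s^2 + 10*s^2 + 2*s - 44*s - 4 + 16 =-144*n^2 - 48*n + 18*s^3 + s^2*(96*n + 12) + s*(-72*n^2 + 168*n - 42) + 12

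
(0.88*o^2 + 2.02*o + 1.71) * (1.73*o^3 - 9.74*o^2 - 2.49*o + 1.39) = 1.5224*o^5 - 5.0766*o^4 - 18.9077*o^3 - 20.462*o^2 - 1.4501*o + 2.3769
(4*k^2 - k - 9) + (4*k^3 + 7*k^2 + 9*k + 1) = 4*k^3 + 11*k^2 + 8*k - 8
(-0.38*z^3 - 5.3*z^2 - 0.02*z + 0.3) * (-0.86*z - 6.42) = 0.3268*z^4 + 6.9976*z^3 + 34.0432*z^2 - 0.1296*z - 1.926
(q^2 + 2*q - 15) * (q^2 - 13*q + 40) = q^4 - 11*q^3 - q^2 + 275*q - 600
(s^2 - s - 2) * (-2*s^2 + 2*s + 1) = -2*s^4 + 4*s^3 + 3*s^2 - 5*s - 2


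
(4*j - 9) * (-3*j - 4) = -12*j^2 + 11*j + 36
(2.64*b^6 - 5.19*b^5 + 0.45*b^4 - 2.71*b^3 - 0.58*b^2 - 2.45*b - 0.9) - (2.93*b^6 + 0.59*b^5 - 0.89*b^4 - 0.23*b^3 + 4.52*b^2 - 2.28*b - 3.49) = -0.29*b^6 - 5.78*b^5 + 1.34*b^4 - 2.48*b^3 - 5.1*b^2 - 0.17*b + 2.59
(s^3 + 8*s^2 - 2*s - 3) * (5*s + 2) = 5*s^4 + 42*s^3 + 6*s^2 - 19*s - 6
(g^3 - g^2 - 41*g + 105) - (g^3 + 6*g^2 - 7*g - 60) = -7*g^2 - 34*g + 165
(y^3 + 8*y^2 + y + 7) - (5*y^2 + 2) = y^3 + 3*y^2 + y + 5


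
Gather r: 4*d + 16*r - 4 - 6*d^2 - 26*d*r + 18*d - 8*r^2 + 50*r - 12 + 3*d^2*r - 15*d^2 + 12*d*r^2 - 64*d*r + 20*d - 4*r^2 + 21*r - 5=-21*d^2 + 42*d + r^2*(12*d - 12) + r*(3*d^2 - 90*d + 87) - 21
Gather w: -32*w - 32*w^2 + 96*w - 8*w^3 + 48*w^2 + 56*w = -8*w^3 + 16*w^2 + 120*w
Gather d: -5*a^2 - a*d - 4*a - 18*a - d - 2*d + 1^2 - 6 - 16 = -5*a^2 - 22*a + d*(-a - 3) - 21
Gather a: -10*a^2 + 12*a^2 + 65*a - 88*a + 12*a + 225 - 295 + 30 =2*a^2 - 11*a - 40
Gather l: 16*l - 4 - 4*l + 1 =12*l - 3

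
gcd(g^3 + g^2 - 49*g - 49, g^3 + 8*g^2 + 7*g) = g^2 + 8*g + 7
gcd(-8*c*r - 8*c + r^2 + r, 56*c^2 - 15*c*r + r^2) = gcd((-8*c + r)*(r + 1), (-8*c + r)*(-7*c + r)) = -8*c + r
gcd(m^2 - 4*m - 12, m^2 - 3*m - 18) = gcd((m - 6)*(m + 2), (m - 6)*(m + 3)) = m - 6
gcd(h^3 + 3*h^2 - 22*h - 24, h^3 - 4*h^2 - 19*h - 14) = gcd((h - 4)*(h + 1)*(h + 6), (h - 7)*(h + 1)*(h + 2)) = h + 1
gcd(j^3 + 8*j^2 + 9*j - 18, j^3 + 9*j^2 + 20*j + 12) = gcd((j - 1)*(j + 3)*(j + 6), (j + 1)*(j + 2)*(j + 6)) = j + 6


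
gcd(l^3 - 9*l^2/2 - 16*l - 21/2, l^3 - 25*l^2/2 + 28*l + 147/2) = l^2 - 11*l/2 - 21/2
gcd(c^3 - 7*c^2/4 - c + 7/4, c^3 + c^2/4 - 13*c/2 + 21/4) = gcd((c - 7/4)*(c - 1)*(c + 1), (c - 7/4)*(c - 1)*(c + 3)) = c^2 - 11*c/4 + 7/4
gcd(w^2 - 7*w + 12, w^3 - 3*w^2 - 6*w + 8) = w - 4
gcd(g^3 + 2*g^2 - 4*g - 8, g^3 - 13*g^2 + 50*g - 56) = g - 2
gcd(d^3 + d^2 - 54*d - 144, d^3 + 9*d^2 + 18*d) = d^2 + 9*d + 18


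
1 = 1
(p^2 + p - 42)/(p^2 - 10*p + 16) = (p^2 + p - 42)/(p^2 - 10*p + 16)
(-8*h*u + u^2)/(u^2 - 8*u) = (-8*h + u)/(u - 8)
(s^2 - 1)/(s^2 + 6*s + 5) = (s - 1)/(s + 5)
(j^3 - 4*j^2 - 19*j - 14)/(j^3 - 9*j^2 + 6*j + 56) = (j + 1)/(j - 4)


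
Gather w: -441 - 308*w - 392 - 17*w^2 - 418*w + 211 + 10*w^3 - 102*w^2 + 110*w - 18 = 10*w^3 - 119*w^2 - 616*w - 640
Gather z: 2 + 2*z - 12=2*z - 10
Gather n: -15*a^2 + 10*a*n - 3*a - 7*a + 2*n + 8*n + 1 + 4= -15*a^2 - 10*a + n*(10*a + 10) + 5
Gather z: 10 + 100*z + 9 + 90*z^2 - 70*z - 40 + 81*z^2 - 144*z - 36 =171*z^2 - 114*z - 57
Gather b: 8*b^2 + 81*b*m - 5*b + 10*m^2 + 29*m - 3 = 8*b^2 + b*(81*m - 5) + 10*m^2 + 29*m - 3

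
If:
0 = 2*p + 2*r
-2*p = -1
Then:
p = 1/2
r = -1/2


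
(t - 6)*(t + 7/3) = t^2 - 11*t/3 - 14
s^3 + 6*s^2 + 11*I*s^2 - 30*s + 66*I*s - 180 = (s + 6)*(s + 5*I)*(s + 6*I)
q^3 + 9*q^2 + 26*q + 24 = (q + 2)*(q + 3)*(q + 4)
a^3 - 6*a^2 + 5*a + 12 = (a - 4)*(a - 3)*(a + 1)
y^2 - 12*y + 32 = (y - 8)*(y - 4)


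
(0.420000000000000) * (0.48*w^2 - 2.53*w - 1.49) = 0.2016*w^2 - 1.0626*w - 0.6258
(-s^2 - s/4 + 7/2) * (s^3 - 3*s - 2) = -s^5 - s^4/4 + 13*s^3/2 + 11*s^2/4 - 10*s - 7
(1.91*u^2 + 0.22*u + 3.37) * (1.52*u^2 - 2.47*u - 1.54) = 2.9032*u^4 - 4.3833*u^3 + 1.6376*u^2 - 8.6627*u - 5.1898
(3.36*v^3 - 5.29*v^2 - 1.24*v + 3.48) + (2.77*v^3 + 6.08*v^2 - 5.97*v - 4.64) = 6.13*v^3 + 0.79*v^2 - 7.21*v - 1.16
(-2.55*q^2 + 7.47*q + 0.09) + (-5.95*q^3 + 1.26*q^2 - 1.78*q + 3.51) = -5.95*q^3 - 1.29*q^2 + 5.69*q + 3.6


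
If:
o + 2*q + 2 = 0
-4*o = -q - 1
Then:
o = 0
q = -1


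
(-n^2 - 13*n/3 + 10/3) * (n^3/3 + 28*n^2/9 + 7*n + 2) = -n^5/3 - 41*n^4/9 - 523*n^3/27 - 593*n^2/27 + 44*n/3 + 20/3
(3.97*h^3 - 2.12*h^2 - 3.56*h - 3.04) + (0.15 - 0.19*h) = 3.97*h^3 - 2.12*h^2 - 3.75*h - 2.89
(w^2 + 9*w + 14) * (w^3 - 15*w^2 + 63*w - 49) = w^5 - 6*w^4 - 58*w^3 + 308*w^2 + 441*w - 686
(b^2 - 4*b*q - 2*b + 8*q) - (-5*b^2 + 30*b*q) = 6*b^2 - 34*b*q - 2*b + 8*q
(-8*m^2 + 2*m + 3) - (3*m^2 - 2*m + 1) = -11*m^2 + 4*m + 2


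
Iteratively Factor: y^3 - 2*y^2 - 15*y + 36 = (y + 4)*(y^2 - 6*y + 9) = (y - 3)*(y + 4)*(y - 3)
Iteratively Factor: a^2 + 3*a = (a)*(a + 3)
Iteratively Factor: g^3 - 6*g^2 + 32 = (g - 4)*(g^2 - 2*g - 8) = (g - 4)*(g + 2)*(g - 4)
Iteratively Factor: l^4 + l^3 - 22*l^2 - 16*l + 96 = (l - 4)*(l^3 + 5*l^2 - 2*l - 24) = (l - 4)*(l + 3)*(l^2 + 2*l - 8) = (l - 4)*(l - 2)*(l + 3)*(l + 4)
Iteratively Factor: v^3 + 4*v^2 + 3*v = (v + 1)*(v^2 + 3*v) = (v + 1)*(v + 3)*(v)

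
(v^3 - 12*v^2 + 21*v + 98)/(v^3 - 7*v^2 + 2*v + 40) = (v^2 - 14*v + 49)/(v^2 - 9*v + 20)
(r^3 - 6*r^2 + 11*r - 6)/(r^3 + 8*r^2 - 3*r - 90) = (r^2 - 3*r + 2)/(r^2 + 11*r + 30)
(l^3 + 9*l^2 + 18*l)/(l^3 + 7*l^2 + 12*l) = (l + 6)/(l + 4)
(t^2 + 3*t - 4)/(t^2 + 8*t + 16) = (t - 1)/(t + 4)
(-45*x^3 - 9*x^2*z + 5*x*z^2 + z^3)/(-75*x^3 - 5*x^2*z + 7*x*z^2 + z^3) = (3*x + z)/(5*x + z)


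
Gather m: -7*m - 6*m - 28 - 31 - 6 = -13*m - 65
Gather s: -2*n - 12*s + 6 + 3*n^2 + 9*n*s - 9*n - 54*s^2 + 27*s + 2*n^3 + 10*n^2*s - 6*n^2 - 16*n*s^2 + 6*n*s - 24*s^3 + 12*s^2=2*n^3 - 3*n^2 - 11*n - 24*s^3 + s^2*(-16*n - 42) + s*(10*n^2 + 15*n + 15) + 6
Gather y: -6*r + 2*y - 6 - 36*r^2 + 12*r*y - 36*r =-36*r^2 - 42*r + y*(12*r + 2) - 6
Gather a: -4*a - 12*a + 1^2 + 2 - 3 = -16*a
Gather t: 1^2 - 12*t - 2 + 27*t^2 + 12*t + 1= 27*t^2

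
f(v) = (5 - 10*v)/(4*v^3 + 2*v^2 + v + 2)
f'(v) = (5 - 10*v)*(-12*v^2 - 4*v - 1)/(4*v^3 + 2*v^2 + v + 2)^2 - 10/(4*v^3 + 2*v^2 + v + 2) = 5*(16*v^3 - 8*v^2 - 4*v - 5)/(16*v^6 + 16*v^5 + 12*v^4 + 20*v^3 + 9*v^2 + 4*v + 4)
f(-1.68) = -1.68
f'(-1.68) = -2.86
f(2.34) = -0.28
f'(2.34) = 0.17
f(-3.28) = -0.31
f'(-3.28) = -0.22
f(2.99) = -0.19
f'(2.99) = 0.10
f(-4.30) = -0.17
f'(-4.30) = -0.09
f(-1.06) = -9.89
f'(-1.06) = -57.92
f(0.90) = -0.54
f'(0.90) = -0.31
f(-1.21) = -5.08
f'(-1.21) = -17.73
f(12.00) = -0.02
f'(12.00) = 0.00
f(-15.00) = -0.01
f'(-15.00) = 0.00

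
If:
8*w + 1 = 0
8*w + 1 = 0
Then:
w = -1/8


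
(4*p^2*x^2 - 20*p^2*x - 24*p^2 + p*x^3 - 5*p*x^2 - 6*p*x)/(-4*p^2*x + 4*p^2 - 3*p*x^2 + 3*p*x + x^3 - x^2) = p*(-4*p*x^2 + 20*p*x + 24*p - x^3 + 5*x^2 + 6*x)/(4*p^2*x - 4*p^2 + 3*p*x^2 - 3*p*x - x^3 + x^2)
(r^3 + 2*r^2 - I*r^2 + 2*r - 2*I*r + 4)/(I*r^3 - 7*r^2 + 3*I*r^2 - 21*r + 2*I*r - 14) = (-I*r^2 - r - 2*I)/(r^2 + r*(1 + 7*I) + 7*I)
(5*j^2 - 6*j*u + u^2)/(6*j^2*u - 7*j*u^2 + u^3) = (-5*j + u)/(u*(-6*j + u))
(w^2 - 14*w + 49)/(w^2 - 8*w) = (w^2 - 14*w + 49)/(w*(w - 8))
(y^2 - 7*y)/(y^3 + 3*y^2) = (y - 7)/(y*(y + 3))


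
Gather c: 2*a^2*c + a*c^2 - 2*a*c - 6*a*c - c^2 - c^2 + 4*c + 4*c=c^2*(a - 2) + c*(2*a^2 - 8*a + 8)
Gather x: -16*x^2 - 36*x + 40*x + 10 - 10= -16*x^2 + 4*x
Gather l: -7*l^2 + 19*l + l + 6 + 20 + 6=-7*l^2 + 20*l + 32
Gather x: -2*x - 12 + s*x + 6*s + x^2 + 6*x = 6*s + x^2 + x*(s + 4) - 12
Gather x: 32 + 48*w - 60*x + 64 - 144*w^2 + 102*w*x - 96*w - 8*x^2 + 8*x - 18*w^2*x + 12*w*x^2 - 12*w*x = -144*w^2 - 48*w + x^2*(12*w - 8) + x*(-18*w^2 + 90*w - 52) + 96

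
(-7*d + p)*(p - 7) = -7*d*p + 49*d + p^2 - 7*p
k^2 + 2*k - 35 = (k - 5)*(k + 7)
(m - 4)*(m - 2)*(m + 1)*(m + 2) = m^4 - 3*m^3 - 8*m^2 + 12*m + 16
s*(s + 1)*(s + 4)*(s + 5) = s^4 + 10*s^3 + 29*s^2 + 20*s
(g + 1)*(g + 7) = g^2 + 8*g + 7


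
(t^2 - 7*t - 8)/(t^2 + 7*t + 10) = (t^2 - 7*t - 8)/(t^2 + 7*t + 10)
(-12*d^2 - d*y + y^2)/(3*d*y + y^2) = (-4*d + y)/y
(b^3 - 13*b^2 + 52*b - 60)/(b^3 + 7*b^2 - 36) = (b^2 - 11*b + 30)/(b^2 + 9*b + 18)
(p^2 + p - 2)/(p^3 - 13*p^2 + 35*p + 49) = (p^2 + p - 2)/(p^3 - 13*p^2 + 35*p + 49)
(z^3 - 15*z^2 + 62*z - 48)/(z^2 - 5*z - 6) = (z^2 - 9*z + 8)/(z + 1)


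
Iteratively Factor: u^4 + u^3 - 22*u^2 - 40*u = (u + 2)*(u^3 - u^2 - 20*u) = (u + 2)*(u + 4)*(u^2 - 5*u) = u*(u + 2)*(u + 4)*(u - 5)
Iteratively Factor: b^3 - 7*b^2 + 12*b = (b - 3)*(b^2 - 4*b) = (b - 4)*(b - 3)*(b)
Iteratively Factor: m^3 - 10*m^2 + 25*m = (m - 5)*(m^2 - 5*m) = m*(m - 5)*(m - 5)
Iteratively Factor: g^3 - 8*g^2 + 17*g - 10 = (g - 5)*(g^2 - 3*g + 2) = (g - 5)*(g - 2)*(g - 1)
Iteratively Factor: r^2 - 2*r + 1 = (r - 1)*(r - 1)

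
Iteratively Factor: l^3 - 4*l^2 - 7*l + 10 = (l - 5)*(l^2 + l - 2) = (l - 5)*(l - 1)*(l + 2)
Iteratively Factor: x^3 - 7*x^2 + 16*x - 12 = (x - 2)*(x^2 - 5*x + 6) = (x - 3)*(x - 2)*(x - 2)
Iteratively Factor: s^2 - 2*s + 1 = (s - 1)*(s - 1)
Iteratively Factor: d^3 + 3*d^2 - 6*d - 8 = (d + 1)*(d^2 + 2*d - 8) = (d + 1)*(d + 4)*(d - 2)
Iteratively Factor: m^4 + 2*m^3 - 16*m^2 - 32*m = (m + 2)*(m^3 - 16*m) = (m + 2)*(m + 4)*(m^2 - 4*m) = m*(m + 2)*(m + 4)*(m - 4)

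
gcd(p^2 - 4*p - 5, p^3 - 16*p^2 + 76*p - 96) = 1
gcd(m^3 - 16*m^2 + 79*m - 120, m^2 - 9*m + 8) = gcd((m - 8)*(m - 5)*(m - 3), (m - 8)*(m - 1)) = m - 8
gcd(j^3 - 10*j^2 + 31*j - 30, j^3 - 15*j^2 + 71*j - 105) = j^2 - 8*j + 15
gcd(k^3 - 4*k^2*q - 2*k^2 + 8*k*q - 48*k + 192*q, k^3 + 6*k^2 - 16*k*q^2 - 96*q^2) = -k^2 + 4*k*q - 6*k + 24*q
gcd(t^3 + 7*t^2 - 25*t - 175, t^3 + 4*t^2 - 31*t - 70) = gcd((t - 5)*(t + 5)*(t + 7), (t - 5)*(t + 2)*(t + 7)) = t^2 + 2*t - 35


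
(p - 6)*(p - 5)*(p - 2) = p^3 - 13*p^2 + 52*p - 60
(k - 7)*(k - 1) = k^2 - 8*k + 7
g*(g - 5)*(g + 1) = g^3 - 4*g^2 - 5*g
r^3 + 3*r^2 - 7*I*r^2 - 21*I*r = r*(r + 3)*(r - 7*I)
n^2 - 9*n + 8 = (n - 8)*(n - 1)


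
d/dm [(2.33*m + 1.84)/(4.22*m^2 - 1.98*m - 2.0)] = (9.8326*m^2 - 4.6134*m - (2.33*m + 1.84)*(8.44*m - 1.98) - 4.66)/(-4.22*m^2 + 1.98*m + 2.0)^2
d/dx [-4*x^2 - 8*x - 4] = -8*x - 8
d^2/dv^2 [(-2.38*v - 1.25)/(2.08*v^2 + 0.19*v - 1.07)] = (-(2.38*v + 1.25)*(4.16*v + 0.19)*(8.32*v + 0.38) + (29.7024*v + 6.1044)*(2.08*v^2 + 0.19*v - 1.07))/(2.08*v^2 + 0.19*v - 1.07)^3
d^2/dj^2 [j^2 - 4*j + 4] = 2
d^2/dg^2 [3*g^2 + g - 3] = 6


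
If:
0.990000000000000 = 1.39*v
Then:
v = 0.71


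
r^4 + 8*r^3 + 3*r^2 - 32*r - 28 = (r - 2)*(r + 1)*(r + 2)*(r + 7)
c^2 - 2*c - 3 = (c - 3)*(c + 1)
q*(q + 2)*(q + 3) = q^3 + 5*q^2 + 6*q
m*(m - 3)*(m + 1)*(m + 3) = m^4 + m^3 - 9*m^2 - 9*m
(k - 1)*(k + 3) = k^2 + 2*k - 3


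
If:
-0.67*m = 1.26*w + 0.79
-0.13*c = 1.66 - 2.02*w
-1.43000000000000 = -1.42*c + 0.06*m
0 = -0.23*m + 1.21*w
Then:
No Solution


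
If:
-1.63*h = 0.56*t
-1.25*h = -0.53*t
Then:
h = 0.00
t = 0.00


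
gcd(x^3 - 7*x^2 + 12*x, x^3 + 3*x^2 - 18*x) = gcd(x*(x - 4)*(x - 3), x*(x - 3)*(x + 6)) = x^2 - 3*x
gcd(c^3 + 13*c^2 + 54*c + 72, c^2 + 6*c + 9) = c + 3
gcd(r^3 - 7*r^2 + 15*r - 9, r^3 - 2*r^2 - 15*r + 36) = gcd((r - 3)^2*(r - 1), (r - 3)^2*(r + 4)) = r^2 - 6*r + 9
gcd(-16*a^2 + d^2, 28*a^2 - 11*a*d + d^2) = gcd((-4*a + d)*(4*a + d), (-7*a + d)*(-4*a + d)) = 4*a - d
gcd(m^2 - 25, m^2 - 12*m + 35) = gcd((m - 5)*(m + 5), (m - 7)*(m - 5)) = m - 5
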